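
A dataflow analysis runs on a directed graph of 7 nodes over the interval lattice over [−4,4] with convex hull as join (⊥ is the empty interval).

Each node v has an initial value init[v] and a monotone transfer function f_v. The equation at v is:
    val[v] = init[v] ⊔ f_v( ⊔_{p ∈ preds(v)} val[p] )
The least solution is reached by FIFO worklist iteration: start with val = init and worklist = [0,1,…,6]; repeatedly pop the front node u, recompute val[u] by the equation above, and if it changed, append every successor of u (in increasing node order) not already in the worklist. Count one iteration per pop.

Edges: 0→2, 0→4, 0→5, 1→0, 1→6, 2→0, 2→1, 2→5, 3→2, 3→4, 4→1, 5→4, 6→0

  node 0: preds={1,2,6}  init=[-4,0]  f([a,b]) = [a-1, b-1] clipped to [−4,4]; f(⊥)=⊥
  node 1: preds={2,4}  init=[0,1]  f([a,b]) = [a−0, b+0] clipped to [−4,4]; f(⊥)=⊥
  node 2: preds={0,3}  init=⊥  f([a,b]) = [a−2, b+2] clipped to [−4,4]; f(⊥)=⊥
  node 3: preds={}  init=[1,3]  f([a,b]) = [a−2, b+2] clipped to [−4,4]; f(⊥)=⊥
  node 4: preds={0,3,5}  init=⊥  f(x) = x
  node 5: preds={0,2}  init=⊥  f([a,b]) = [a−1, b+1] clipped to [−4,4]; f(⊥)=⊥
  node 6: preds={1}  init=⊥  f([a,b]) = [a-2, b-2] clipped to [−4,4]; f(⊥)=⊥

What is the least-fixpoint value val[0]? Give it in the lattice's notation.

Worklist (16 pops):
  #1 pop 0: in=[0,1] → [-4,0] (no change)
  #2 pop 1: in=⊥ → [0,1] (no change)
  #3 pop 2: in=[-4,3] → [-4,4] (was ⊥); enqueue [0,1]
  #4 pop 3: in=⊥ → [1,3] (no change)
  #5 pop 4: in=[-4,3] → [-4,3] (was ⊥); enqueue []
  #6 pop 5: in=[-4,4] → [-4,4] (was ⊥); enqueue [4]
  #7 pop 6: in=[0,1] → [-2,-1] (was ⊥); enqueue []
  #8 pop 0: in=[-4,4] → [-4,3] (was [-4,0]); enqueue [2,5]
  #9 pop 1: in=[-4,4] → [-4,4] (was [0,1]); enqueue [0,6]
  #10 pop 4: in=[-4,4] → [-4,4] (was [-4,3]); enqueue [1]
  #11 pop 2: in=[-4,3] → [-4,4] (no change)
  #12 pop 5: in=[-4,4] → [-4,4] (no change)
  #13 pop 0: in=[-4,4] → [-4,3] (no change)
  #14 pop 6: in=[-4,4] → [-4,2] (was [-2,-1]); enqueue [0]
  #15 pop 1: in=[-4,4] → [-4,4] (no change)
  #16 pop 0: in=[-4,4] → [-4,3] (no change)

Fixpoint:
  val[0] = [-4,3]
  val[1] = [-4,4]
  val[2] = [-4,4]
  val[3] = [1,3]
  val[4] = [-4,4]
  val[5] = [-4,4]
  val[6] = [-4,2]

[-4,3]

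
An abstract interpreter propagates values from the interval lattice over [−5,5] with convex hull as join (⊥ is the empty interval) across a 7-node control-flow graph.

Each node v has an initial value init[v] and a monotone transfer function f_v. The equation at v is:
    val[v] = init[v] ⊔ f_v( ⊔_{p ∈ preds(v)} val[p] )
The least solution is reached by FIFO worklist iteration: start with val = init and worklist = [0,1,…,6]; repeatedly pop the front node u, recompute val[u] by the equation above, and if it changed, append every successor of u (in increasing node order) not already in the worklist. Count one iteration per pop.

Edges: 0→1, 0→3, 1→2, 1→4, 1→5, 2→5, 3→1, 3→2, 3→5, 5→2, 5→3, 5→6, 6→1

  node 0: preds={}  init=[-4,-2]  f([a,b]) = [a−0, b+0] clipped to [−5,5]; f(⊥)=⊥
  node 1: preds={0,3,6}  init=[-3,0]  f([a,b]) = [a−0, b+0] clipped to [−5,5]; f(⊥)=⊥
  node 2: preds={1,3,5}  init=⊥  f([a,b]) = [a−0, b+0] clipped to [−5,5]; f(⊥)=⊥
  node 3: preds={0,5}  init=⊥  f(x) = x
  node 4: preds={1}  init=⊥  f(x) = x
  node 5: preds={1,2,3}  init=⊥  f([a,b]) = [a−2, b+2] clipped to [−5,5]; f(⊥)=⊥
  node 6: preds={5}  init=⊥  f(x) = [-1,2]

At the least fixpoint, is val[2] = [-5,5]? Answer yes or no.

yes

Worklist (28 pops):
  #1 pop 0: in=⊥ → [-4,-2] (no change)
  #2 pop 1: in=[-4,-2] → [-4,0] (was [-3,0]); enqueue []
  #3 pop 2: in=[-4,0] → [-4,0] (was ⊥); enqueue []
  #4 pop 3: in=[-4,-2] → [-4,-2] (was ⊥); enqueue [1,2]
  #5 pop 4: in=[-4,0] → [-4,0] (was ⊥); enqueue []
  #6 pop 5: in=[-4,0] → [-5,2] (was ⊥); enqueue [3]
  #7 pop 6: in=[-5,2] → [-1,2] (was ⊥); enqueue []
  #8 pop 1: in=[-4,2] → [-4,2] (was [-4,0]); enqueue [4,5]
  #9 pop 2: in=[-5,2] → [-5,2] (was [-4,0]); enqueue []
  #10 pop 3: in=[-5,2] → [-5,2] (was [-4,-2]); enqueue [1,2]
  #11 pop 4: in=[-4,2] → [-4,2] (was [-4,0]); enqueue []
  #12 pop 5: in=[-5,2] → [-5,4] (was [-5,2]); enqueue [3,6]
  #13 pop 1: in=[-5,2] → [-5,2] (was [-4,2]); enqueue [4,5]
  #14 pop 2: in=[-5,4] → [-5,4] (was [-5,2]); enqueue []
  #15 pop 3: in=[-5,4] → [-5,4] (was [-5,2]); enqueue [1,2]
  #16 pop 6: in=[-5,4] → [-1,2] (no change)
  #17 pop 4: in=[-5,2] → [-5,2] (was [-4,2]); enqueue []
  #18 pop 5: in=[-5,4] → [-5,5] (was [-5,4]); enqueue [3,6]
  #19 pop 1: in=[-5,4] → [-5,4] (was [-5,2]); enqueue [4,5]
  #20 pop 2: in=[-5,5] → [-5,5] (was [-5,4]); enqueue []
  #21 pop 3: in=[-5,5] → [-5,5] (was [-5,4]); enqueue [1,2]
  #22 pop 6: in=[-5,5] → [-1,2] (no change)
  #23 pop 4: in=[-5,4] → [-5,4] (was [-5,2]); enqueue []
  #24 pop 5: in=[-5,5] → [-5,5] (no change)
  #25 pop 1: in=[-5,5] → [-5,5] (was [-5,4]); enqueue [4,5]
  #26 pop 2: in=[-5,5] → [-5,5] (no change)
  #27 pop 4: in=[-5,5] → [-5,5] (was [-5,4]); enqueue []
  #28 pop 5: in=[-5,5] → [-5,5] (no change)

Fixpoint:
  val[0] = [-4,-2]
  val[1] = [-5,5]
  val[2] = [-5,5]
  val[3] = [-5,5]
  val[4] = [-5,5]
  val[5] = [-5,5]
  val[6] = [-1,2]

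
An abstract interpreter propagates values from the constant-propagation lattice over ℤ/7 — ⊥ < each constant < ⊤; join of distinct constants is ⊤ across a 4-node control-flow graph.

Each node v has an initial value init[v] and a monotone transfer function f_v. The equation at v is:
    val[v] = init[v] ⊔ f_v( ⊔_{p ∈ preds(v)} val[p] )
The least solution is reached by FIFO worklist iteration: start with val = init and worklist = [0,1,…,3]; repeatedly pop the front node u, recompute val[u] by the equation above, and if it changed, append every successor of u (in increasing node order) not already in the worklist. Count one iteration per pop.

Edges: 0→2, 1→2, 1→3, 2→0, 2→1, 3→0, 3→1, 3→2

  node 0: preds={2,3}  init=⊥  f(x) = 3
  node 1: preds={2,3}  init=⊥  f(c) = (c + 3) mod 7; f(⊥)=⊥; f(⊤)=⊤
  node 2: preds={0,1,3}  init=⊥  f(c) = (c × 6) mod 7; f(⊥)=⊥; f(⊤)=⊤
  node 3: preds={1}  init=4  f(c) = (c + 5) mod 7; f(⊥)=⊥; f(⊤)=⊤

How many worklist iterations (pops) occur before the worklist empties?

Worklist (8 pops):
  #1 pop 0: in=4 → 3 (was ⊥); enqueue []
  #2 pop 1: in=4 → 0 (was ⊥); enqueue []
  #3 pop 2: in=⊤ → ⊤ (was ⊥); enqueue [0,1]
  #4 pop 3: in=0 → ⊤ (was 4); enqueue [2]
  #5 pop 0: in=⊤ → 3 (no change)
  #6 pop 1: in=⊤ → ⊤ (was 0); enqueue [3]
  #7 pop 2: in=⊤ → ⊤ (no change)
  #8 pop 3: in=⊤ → ⊤ (no change)

Fixpoint:
  val[0] = 3
  val[1] = ⊤
  val[2] = ⊤
  val[3] = ⊤

8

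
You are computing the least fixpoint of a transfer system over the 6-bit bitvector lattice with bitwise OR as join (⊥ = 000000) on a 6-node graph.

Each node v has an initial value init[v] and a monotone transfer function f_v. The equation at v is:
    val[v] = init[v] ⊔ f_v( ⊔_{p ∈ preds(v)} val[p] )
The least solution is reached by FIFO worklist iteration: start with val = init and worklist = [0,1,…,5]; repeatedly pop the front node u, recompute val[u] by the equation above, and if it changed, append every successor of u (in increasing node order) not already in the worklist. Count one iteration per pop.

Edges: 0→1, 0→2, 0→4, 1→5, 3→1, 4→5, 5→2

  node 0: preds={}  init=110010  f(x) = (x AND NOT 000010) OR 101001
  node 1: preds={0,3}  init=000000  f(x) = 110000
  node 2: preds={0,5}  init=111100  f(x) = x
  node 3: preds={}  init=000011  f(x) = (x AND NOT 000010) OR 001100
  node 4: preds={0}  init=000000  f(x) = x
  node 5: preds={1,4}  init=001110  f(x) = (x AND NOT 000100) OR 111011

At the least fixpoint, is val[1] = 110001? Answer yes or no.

Trace (8 dequeues):
  [1] u=0 | in 000000 | out 111011 | prev 110010 | push {}
  [2] u=1 | in 111011 | out 110000 | prev 000000 | push {}
  [3] u=2 | in 111111 | out 111111 | prev 111100 | push {}
  [4] u=3 | in 000000 | out 001111 | prev 000011 | push {1}
  [5] u=4 | in 111011 | out 111011 | prev 000000 | push {}
  [6] u=5 | in 111011 | out 111111 | prev 001110 | push {2}
  [7] u=1 | in 111111 | out 110000 | ==
  [8] u=2 | in 111111 | out 111111 | ==

Converged values:
  [0] 111011
  [1] 110000
  [2] 111111
  [3] 001111
  [4] 111011
  [5] 111111

no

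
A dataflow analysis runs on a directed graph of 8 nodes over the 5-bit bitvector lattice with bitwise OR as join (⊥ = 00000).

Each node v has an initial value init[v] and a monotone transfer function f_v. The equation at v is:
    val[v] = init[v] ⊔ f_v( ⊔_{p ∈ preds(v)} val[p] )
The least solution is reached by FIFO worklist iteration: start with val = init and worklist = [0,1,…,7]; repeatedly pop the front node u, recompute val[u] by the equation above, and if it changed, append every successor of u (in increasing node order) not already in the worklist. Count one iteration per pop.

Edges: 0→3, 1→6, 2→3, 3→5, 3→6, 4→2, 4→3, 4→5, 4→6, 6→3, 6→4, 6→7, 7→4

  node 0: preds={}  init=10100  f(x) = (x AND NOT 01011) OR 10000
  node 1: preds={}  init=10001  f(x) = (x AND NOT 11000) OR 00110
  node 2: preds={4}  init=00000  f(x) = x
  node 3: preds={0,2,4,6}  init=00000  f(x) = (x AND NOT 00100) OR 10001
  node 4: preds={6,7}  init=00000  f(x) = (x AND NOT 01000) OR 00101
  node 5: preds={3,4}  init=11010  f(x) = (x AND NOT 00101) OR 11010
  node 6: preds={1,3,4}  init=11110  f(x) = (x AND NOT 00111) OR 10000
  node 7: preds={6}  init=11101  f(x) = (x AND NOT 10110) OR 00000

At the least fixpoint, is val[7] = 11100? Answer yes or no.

Worklist (10 pops):
  #1 pop 0: in=00000 → 10100 (no change)
  #2 pop 1: in=00000 → 10111 (was 10001); enqueue []
  #3 pop 2: in=00000 → 00000 (no change)
  #4 pop 3: in=11110 → 11011 (was 00000); enqueue []
  #5 pop 4: in=11111 → 10111 (was 00000); enqueue [2,3]
  #6 pop 5: in=11111 → 11010 (no change)
  #7 pop 6: in=11111 → 11110 (no change)
  #8 pop 7: in=11110 → 11101 (no change)
  #9 pop 2: in=10111 → 10111 (was 00000); enqueue []
  #10 pop 3: in=11111 → 11011 (no change)

Fixpoint:
  val[0] = 10100
  val[1] = 10111
  val[2] = 10111
  val[3] = 11011
  val[4] = 10111
  val[5] = 11010
  val[6] = 11110
  val[7] = 11101

no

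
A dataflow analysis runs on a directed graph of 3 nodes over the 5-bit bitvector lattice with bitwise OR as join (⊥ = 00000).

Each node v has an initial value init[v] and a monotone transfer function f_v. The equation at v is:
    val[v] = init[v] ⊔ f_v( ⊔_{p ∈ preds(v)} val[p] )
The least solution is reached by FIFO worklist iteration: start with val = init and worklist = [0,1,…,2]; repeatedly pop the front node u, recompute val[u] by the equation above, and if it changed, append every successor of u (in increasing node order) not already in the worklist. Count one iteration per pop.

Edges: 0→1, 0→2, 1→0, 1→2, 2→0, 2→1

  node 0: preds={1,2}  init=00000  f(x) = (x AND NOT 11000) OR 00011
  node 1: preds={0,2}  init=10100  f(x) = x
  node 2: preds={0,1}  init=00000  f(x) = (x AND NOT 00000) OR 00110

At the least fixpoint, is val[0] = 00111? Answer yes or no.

yes

Trace (5 dequeues):
  [1] u=0 | in 10100 | out 00111 | prev 00000 | push {}
  [2] u=1 | in 00111 | out 10111 | prev 10100 | push {0}
  [3] u=2 | in 10111 | out 10111 | prev 00000 | push {1}
  [4] u=0 | in 10111 | out 00111 | ==
  [5] u=1 | in 10111 | out 10111 | ==

Converged values:
  [0] 00111
  [1] 10111
  [2] 10111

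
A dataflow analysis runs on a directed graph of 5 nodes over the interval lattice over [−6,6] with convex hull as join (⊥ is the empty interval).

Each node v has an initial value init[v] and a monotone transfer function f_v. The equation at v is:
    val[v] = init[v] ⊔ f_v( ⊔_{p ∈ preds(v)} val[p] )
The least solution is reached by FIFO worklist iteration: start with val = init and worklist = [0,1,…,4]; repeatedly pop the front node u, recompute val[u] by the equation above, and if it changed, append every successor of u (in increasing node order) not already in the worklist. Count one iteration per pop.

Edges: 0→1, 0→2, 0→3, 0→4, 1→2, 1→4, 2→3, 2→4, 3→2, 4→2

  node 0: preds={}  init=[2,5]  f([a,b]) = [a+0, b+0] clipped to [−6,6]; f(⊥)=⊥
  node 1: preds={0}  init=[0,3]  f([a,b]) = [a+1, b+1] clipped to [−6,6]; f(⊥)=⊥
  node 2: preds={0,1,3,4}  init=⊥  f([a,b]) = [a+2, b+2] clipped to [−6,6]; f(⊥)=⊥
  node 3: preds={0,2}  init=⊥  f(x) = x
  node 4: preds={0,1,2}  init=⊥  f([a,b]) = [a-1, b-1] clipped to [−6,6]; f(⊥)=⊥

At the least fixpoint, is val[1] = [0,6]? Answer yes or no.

yes

Worklist (9 pops):
  #1 pop 0: in=⊥ → [2,5] (no change)
  #2 pop 1: in=[2,5] → [0,6] (was [0,3]); enqueue []
  #3 pop 2: in=[0,6] → [2,6] (was ⊥); enqueue []
  #4 pop 3: in=[2,6] → [2,6] (was ⊥); enqueue [2]
  #5 pop 4: in=[0,6] → [-1,5] (was ⊥); enqueue []
  #6 pop 2: in=[-1,6] → [1,6] (was [2,6]); enqueue [3,4]
  #7 pop 3: in=[1,6] → [1,6] (was [2,6]); enqueue [2]
  #8 pop 4: in=[0,6] → [-1,5] (no change)
  #9 pop 2: in=[-1,6] → [1,6] (no change)

Fixpoint:
  val[0] = [2,5]
  val[1] = [0,6]
  val[2] = [1,6]
  val[3] = [1,6]
  val[4] = [-1,5]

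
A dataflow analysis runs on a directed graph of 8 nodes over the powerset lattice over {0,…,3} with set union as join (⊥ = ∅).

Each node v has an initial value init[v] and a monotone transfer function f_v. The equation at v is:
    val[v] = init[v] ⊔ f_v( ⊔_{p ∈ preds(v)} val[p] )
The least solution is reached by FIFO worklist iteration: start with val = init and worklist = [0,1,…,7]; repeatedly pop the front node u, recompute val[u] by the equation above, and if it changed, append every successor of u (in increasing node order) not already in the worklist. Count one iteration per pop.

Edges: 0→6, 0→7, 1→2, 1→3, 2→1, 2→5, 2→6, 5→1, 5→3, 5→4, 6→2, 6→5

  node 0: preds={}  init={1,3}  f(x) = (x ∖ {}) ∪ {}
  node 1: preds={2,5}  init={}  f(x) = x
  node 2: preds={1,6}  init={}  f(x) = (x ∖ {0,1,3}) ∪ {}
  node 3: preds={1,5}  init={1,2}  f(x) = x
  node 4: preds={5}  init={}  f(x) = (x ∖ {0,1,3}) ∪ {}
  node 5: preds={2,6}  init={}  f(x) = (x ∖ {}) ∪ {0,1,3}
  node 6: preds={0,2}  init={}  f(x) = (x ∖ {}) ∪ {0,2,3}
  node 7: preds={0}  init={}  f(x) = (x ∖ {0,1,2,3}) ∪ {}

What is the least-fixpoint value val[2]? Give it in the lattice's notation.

Worklist (18 pops):
  #1 pop 0: in={} → {1,3} (no change)
  #2 pop 1: in={} → {} (no change)
  #3 pop 2: in={} → {} (no change)
  #4 pop 3: in={} → {1,2} (no change)
  #5 pop 4: in={} → {} (no change)
  #6 pop 5: in={} → {0,1,3} (was {}); enqueue [1,3,4]
  #7 pop 6: in={1,3} → {0,1,2,3} (was {}); enqueue [2,5]
  #8 pop 7: in={1,3} → {} (no change)
  #9 pop 1: in={0,1,3} → {0,1,3} (was {}); enqueue []
  #10 pop 3: in={0,1,3} → {0,1,2,3} (was {1,2}); enqueue []
  #11 pop 4: in={0,1,3} → {} (no change)
  #12 pop 2: in={0,1,2,3} → {2} (was {}); enqueue [1,6]
  #13 pop 5: in={0,1,2,3} → {0,1,2,3} (was {0,1,3}); enqueue [3,4]
  #14 pop 1: in={0,1,2,3} → {0,1,2,3} (was {0,1,3}); enqueue [2]
  #15 pop 6: in={1,2,3} → {0,1,2,3} (no change)
  #16 pop 3: in={0,1,2,3} → {0,1,2,3} (no change)
  #17 pop 4: in={0,1,2,3} → {2} (was {}); enqueue []
  #18 pop 2: in={0,1,2,3} → {2} (no change)

Fixpoint:
  val[0] = {1,3}
  val[1] = {0,1,2,3}
  val[2] = {2}
  val[3] = {0,1,2,3}
  val[4] = {2}
  val[5] = {0,1,2,3}
  val[6] = {0,1,2,3}
  val[7] = {}

{2}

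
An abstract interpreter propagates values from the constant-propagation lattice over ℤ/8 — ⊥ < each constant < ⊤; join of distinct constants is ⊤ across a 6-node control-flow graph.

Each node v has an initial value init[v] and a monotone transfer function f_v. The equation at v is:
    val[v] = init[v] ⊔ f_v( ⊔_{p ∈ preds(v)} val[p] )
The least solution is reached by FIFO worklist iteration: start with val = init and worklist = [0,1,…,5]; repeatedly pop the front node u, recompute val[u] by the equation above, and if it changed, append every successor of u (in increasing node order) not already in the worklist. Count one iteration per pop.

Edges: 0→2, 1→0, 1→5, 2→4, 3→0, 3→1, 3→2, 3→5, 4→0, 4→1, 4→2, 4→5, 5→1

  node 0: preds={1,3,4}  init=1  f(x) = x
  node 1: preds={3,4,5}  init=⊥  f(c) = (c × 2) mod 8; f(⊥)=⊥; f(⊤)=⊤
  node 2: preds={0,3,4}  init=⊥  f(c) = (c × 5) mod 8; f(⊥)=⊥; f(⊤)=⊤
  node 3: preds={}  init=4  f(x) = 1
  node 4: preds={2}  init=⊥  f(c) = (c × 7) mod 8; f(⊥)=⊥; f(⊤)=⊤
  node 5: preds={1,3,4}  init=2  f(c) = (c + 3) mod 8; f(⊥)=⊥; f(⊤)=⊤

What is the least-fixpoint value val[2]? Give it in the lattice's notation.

⊤

Trace (9 dequeues):
  [1] u=0 | in 4 | out ⊤ | prev 1 | push {}
  [2] u=1 | in ⊤ | out ⊤ | prev ⊥ | push {0}
  [3] u=2 | in ⊤ | out ⊤ | prev ⊥ | push {}
  [4] u=3 | in ⊥ | out ⊤ | prev 4 | push {1,2}
  [5] u=4 | in ⊤ | out ⊤ | prev ⊥ | push {}
  [6] u=5 | in ⊤ | out ⊤ | prev 2 | push {}
  [7] u=0 | in ⊤ | out ⊤ | ==
  [8] u=1 | in ⊤ | out ⊤ | ==
  [9] u=2 | in ⊤ | out ⊤ | ==

Converged values:
  [0] ⊤
  [1] ⊤
  [2] ⊤
  [3] ⊤
  [4] ⊤
  [5] ⊤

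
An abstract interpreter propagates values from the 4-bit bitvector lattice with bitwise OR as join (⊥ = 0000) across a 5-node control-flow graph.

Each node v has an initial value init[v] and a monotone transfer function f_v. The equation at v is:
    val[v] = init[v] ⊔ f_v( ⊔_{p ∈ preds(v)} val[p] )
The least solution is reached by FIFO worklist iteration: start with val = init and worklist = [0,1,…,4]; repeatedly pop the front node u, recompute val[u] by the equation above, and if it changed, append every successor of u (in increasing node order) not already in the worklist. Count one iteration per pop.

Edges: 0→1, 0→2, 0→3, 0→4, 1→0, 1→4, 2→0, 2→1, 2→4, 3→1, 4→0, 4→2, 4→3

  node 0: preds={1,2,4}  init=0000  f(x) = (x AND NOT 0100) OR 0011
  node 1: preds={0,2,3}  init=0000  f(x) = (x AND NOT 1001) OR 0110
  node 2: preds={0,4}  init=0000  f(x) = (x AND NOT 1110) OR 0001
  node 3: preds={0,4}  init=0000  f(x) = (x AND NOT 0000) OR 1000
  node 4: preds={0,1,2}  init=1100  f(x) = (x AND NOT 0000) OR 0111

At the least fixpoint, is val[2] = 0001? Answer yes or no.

yes

Worklist (9 pops):
  #1 pop 0: in=1100 → 1011 (was 0000); enqueue []
  #2 pop 1: in=1011 → 0110 (was 0000); enqueue [0]
  #3 pop 2: in=1111 → 0001 (was 0000); enqueue [1]
  #4 pop 3: in=1111 → 1111 (was 0000); enqueue []
  #5 pop 4: in=1111 → 1111 (was 1100); enqueue [2,3]
  #6 pop 0: in=1111 → 1011 (no change)
  #7 pop 1: in=1111 → 0110 (no change)
  #8 pop 2: in=1111 → 0001 (no change)
  #9 pop 3: in=1111 → 1111 (no change)

Fixpoint:
  val[0] = 1011
  val[1] = 0110
  val[2] = 0001
  val[3] = 1111
  val[4] = 1111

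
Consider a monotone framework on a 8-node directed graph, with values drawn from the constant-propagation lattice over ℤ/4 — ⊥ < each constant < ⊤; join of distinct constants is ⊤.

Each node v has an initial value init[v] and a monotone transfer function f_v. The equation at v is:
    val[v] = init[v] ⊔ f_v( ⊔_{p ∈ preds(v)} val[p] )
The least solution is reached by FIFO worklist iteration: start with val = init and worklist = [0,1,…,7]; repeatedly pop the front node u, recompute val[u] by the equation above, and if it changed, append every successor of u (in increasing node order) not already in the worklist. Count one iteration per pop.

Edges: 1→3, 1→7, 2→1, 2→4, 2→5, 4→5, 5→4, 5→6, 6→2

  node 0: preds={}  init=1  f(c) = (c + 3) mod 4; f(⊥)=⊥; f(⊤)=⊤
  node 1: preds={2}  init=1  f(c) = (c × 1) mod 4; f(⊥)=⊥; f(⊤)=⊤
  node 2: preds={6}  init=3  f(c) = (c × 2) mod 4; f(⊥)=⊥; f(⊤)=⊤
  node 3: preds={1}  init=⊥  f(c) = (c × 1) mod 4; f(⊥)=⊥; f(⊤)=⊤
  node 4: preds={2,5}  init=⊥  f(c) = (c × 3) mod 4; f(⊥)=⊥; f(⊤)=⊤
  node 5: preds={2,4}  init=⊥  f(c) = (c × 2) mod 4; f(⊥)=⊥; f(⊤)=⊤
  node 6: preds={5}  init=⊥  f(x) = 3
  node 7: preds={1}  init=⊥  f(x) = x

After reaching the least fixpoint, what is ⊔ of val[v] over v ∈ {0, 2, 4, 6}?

⊤

Trace (13 dequeues):
  [1] u=0 | in ⊥ | out 1 | ==
  [2] u=1 | in 3 | out ⊤ | prev 1 | push {}
  [3] u=2 | in ⊥ | out 3 | ==
  [4] u=3 | in ⊤ | out ⊤ | prev ⊥ | push {}
  [5] u=4 | in 3 | out 1 | prev ⊥ | push {}
  [6] u=5 | in ⊤ | out ⊤ | prev ⊥ | push {4}
  [7] u=6 | in ⊤ | out 3 | prev ⊥ | push {2}
  [8] u=7 | in ⊤ | out ⊤ | prev ⊥ | push {}
  [9] u=4 | in ⊤ | out ⊤ | prev 1 | push {5}
  [10] u=2 | in 3 | out ⊤ | prev 3 | push {1,4}
  [11] u=5 | in ⊤ | out ⊤ | ==
  [12] u=1 | in ⊤ | out ⊤ | ==
  [13] u=4 | in ⊤ | out ⊤ | ==

Converged values:
  [0] 1
  [1] ⊤
  [2] ⊤
  [3] ⊤
  [4] ⊤
  [5] ⊤
  [6] 3
  [7] ⊤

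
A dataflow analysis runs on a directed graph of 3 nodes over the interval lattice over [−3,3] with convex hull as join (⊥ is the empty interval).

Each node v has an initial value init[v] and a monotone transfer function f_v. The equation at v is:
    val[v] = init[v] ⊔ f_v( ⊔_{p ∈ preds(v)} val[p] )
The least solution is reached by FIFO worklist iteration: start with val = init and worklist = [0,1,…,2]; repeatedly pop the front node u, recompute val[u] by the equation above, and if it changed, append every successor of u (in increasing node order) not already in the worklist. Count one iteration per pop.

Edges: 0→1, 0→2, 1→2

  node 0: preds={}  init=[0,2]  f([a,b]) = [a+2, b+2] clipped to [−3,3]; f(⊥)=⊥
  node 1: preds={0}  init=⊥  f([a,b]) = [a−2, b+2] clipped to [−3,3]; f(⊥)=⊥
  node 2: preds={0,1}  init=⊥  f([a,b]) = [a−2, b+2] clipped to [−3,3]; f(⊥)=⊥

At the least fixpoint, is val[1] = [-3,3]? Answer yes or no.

no

Iteration log — 3 steps:
  step 1. node 0  ⊔preds=⊥  new=[0,2]  stable
  step 2. node 1  ⊔preds=[0,2]  new=[-2,3]  old=⊥  +wl: 
  step 3. node 2  ⊔preds=[-2,3]  new=[-3,3]  old=⊥  +wl: 

Least fixpoint reached:
  node 0: [0,2]
  node 1: [-2,3]
  node 2: [-3,3]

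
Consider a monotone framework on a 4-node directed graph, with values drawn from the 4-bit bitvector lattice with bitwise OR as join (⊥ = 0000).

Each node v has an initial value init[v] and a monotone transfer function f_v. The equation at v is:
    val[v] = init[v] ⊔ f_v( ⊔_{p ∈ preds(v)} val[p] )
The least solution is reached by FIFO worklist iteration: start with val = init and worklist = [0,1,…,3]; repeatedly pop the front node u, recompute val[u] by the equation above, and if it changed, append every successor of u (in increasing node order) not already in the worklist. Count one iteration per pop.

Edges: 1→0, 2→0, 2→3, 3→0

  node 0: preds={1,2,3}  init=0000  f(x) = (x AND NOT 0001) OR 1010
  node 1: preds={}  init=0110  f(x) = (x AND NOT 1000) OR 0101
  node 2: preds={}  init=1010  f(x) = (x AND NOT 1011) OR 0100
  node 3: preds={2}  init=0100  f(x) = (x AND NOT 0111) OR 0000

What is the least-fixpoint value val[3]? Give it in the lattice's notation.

Trace (5 dequeues):
  [1] u=0 | in 1110 | out 1110 | prev 0000 | push {}
  [2] u=1 | in 0000 | out 0111 | prev 0110 | push {0}
  [3] u=2 | in 0000 | out 1110 | prev 1010 | push {}
  [4] u=3 | in 1110 | out 1100 | prev 0100 | push {}
  [5] u=0 | in 1111 | out 1110 | ==

Converged values:
  [0] 1110
  [1] 0111
  [2] 1110
  [3] 1100

1100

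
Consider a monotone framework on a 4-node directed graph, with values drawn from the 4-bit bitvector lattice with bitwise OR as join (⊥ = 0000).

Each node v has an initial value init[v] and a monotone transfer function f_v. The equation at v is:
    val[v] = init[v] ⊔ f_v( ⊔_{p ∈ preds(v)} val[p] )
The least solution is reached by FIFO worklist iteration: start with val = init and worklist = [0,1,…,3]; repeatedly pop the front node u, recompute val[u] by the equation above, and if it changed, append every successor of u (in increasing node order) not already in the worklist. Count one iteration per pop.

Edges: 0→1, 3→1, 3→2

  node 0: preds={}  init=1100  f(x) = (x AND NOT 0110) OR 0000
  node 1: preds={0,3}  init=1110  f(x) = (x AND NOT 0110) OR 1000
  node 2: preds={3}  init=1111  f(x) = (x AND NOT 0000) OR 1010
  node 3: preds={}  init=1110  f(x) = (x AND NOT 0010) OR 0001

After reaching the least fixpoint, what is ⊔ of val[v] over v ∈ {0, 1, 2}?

1111

Worklist (6 pops):
  #1 pop 0: in=0000 → 1100 (no change)
  #2 pop 1: in=1110 → 1110 (no change)
  #3 pop 2: in=1110 → 1111 (no change)
  #4 pop 3: in=0000 → 1111 (was 1110); enqueue [1,2]
  #5 pop 1: in=1111 → 1111 (was 1110); enqueue []
  #6 pop 2: in=1111 → 1111 (no change)

Fixpoint:
  val[0] = 1100
  val[1] = 1111
  val[2] = 1111
  val[3] = 1111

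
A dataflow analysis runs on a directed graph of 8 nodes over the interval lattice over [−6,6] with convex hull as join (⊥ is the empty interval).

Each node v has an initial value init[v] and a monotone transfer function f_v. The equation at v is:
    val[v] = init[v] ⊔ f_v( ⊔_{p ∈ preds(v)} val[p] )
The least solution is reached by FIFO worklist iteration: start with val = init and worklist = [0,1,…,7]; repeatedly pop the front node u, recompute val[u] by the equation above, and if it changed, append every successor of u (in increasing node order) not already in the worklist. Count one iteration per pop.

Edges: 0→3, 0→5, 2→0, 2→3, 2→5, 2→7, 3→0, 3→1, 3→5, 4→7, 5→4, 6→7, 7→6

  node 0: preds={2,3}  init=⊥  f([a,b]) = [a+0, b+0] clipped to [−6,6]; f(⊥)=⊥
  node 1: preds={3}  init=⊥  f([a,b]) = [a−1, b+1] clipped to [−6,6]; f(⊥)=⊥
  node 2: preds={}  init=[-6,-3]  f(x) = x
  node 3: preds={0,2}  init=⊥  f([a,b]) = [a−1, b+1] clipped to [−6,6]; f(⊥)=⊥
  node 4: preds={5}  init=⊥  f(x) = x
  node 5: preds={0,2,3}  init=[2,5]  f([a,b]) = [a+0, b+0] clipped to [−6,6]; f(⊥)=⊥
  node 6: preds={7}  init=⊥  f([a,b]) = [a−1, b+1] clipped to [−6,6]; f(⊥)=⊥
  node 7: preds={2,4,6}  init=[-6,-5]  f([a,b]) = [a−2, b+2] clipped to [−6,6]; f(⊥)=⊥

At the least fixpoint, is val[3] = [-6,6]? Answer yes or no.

yes

Iteration log — 49 steps:
  step 1. node 0  ⊔preds=[-6,-3]  new=[-6,-3]  old=⊥  +wl: 
  step 2. node 1  ⊔preds=⊥  new=⊥  stable
  step 3. node 2  ⊔preds=⊥  new=[-6,-3]  stable
  step 4. node 3  ⊔preds=[-6,-3]  new=[-6,-2]  old=⊥  +wl: 0,1
  step 5. node 4  ⊔preds=[2,5]  new=[2,5]  old=⊥  +wl: 
  step 6. node 5  ⊔preds=[-6,-2]  new=[-6,5]  old=[2,5]  +wl: 4
  step 7. node 6  ⊔preds=[-6,-5]  new=[-6,-4]  old=⊥  +wl: 
  step 8. node 7  ⊔preds=[-6,5]  new=[-6,6]  old=[-6,-5]  +wl: 6
  step 9. node 0  ⊔preds=[-6,-2]  new=[-6,-2]  old=[-6,-3]  +wl: 3,5
  step 10. node 1  ⊔preds=[-6,-2]  new=[-6,-1]  old=⊥  +wl: 
  step 11. node 4  ⊔preds=[-6,5]  new=[-6,5]  old=[2,5]  +wl: 7
  step 12. node 6  ⊔preds=[-6,6]  new=[-6,6]  old=[-6,-4]  +wl: 
  step 13. node 3  ⊔preds=[-6,-2]  new=[-6,-1]  old=[-6,-2]  +wl: 0,1
  step 14. node 5  ⊔preds=[-6,-1]  new=[-6,5]  stable
  step 15. node 7  ⊔preds=[-6,6]  new=[-6,6]  stable
  step 16. node 0  ⊔preds=[-6,-1]  new=[-6,-1]  old=[-6,-2]  +wl: 3,5
  step 17. node 1  ⊔preds=[-6,-1]  new=[-6,0]  old=[-6,-1]  +wl: 
  step 18. node 3  ⊔preds=[-6,-1]  new=[-6,0]  old=[-6,-1]  +wl: 0,1
  step 19. node 5  ⊔preds=[-6,0]  new=[-6,5]  stable
  step 20. node 0  ⊔preds=[-6,0]  new=[-6,0]  old=[-6,-1]  +wl: 3,5
  step 21. node 1  ⊔preds=[-6,0]  new=[-6,1]  old=[-6,0]  +wl: 
  step 22. node 3  ⊔preds=[-6,0]  new=[-6,1]  old=[-6,0]  +wl: 0,1
  step 23. node 5  ⊔preds=[-6,1]  new=[-6,5]  stable
  step 24. node 0  ⊔preds=[-6,1]  new=[-6,1]  old=[-6,0]  +wl: 3,5
  step 25. node 1  ⊔preds=[-6,1]  new=[-6,2]  old=[-6,1]  +wl: 
  step 26. node 3  ⊔preds=[-6,1]  new=[-6,2]  old=[-6,1]  +wl: 0,1
  step 27. node 5  ⊔preds=[-6,2]  new=[-6,5]  stable
  step 28. node 0  ⊔preds=[-6,2]  new=[-6,2]  old=[-6,1]  +wl: 3,5
  step 29. node 1  ⊔preds=[-6,2]  new=[-6,3]  old=[-6,2]  +wl: 
  step 30. node 3  ⊔preds=[-6,2]  new=[-6,3]  old=[-6,2]  +wl: 0,1
  step 31. node 5  ⊔preds=[-6,3]  new=[-6,5]  stable
  step 32. node 0  ⊔preds=[-6,3]  new=[-6,3]  old=[-6,2]  +wl: 3,5
  step 33. node 1  ⊔preds=[-6,3]  new=[-6,4]  old=[-6,3]  +wl: 
  step 34. node 3  ⊔preds=[-6,3]  new=[-6,4]  old=[-6,3]  +wl: 0,1
  step 35. node 5  ⊔preds=[-6,4]  new=[-6,5]  stable
  step 36. node 0  ⊔preds=[-6,4]  new=[-6,4]  old=[-6,3]  +wl: 3,5
  step 37. node 1  ⊔preds=[-6,4]  new=[-6,5]  old=[-6,4]  +wl: 
  step 38. node 3  ⊔preds=[-6,4]  new=[-6,5]  old=[-6,4]  +wl: 0,1
  step 39. node 5  ⊔preds=[-6,5]  new=[-6,5]  stable
  step 40. node 0  ⊔preds=[-6,5]  new=[-6,5]  old=[-6,4]  +wl: 3,5
  step 41. node 1  ⊔preds=[-6,5]  new=[-6,6]  old=[-6,5]  +wl: 
  step 42. node 3  ⊔preds=[-6,5]  new=[-6,6]  old=[-6,5]  +wl: 0,1
  step 43. node 5  ⊔preds=[-6,6]  new=[-6,6]  old=[-6,5]  +wl: 4
  step 44. node 0  ⊔preds=[-6,6]  new=[-6,6]  old=[-6,5]  +wl: 3,5
  step 45. node 1  ⊔preds=[-6,6]  new=[-6,6]  stable
  step 46. node 4  ⊔preds=[-6,6]  new=[-6,6]  old=[-6,5]  +wl: 7
  step 47. node 3  ⊔preds=[-6,6]  new=[-6,6]  stable
  step 48. node 5  ⊔preds=[-6,6]  new=[-6,6]  stable
  step 49. node 7  ⊔preds=[-6,6]  new=[-6,6]  stable

Least fixpoint reached:
  node 0: [-6,6]
  node 1: [-6,6]
  node 2: [-6,-3]
  node 3: [-6,6]
  node 4: [-6,6]
  node 5: [-6,6]
  node 6: [-6,6]
  node 7: [-6,6]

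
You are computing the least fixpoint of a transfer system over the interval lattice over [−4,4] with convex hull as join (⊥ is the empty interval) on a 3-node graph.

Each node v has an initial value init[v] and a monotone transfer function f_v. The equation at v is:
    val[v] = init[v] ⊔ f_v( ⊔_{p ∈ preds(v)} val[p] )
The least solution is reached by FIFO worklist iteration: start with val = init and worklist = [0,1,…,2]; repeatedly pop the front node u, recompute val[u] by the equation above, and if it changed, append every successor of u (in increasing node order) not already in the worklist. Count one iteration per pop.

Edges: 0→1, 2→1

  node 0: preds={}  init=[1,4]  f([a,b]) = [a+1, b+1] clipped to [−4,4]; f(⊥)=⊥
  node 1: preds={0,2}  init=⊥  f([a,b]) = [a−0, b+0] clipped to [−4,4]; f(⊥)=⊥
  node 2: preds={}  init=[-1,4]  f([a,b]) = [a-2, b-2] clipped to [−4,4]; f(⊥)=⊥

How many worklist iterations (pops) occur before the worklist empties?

Iteration log — 3 steps:
  step 1. node 0  ⊔preds=⊥  new=[1,4]  stable
  step 2. node 1  ⊔preds=[-1,4]  new=[-1,4]  old=⊥  +wl: 
  step 3. node 2  ⊔preds=⊥  new=[-1,4]  stable

Least fixpoint reached:
  node 0: [1,4]
  node 1: [-1,4]
  node 2: [-1,4]

3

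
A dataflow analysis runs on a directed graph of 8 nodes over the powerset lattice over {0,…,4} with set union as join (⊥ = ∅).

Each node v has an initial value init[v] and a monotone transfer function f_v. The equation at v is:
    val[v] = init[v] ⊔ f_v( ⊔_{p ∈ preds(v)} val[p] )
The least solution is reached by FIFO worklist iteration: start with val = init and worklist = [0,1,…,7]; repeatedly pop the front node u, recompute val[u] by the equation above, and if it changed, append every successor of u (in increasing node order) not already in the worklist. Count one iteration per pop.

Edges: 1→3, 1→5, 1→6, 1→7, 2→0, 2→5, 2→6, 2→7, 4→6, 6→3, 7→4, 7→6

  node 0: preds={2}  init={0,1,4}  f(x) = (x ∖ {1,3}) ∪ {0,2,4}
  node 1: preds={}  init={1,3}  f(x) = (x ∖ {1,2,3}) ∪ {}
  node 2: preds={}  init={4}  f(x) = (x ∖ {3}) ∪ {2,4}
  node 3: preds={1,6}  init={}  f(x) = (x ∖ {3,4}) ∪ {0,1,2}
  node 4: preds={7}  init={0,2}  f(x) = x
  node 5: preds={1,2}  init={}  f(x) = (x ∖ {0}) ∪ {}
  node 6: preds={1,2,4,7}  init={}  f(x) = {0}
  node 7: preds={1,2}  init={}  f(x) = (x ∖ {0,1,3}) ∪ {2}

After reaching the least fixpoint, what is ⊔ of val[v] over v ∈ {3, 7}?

Trace (12 dequeues):
  [1] u=0 | in {4} | out {0,1,2,4} | prev {0,1,4} | push {}
  [2] u=1 | in {} | out {1,3} | ==
  [3] u=2 | in {} | out {2,4} | prev {4} | push {0}
  [4] u=3 | in {1,3} | out {0,1,2} | prev {} | push {}
  [5] u=4 | in {} | out {0,2} | ==
  [6] u=5 | in {1,2,3,4} | out {1,2,3,4} | prev {} | push {}
  [7] u=6 | in {0,1,2,3,4} | out {0} | prev {} | push {3}
  [8] u=7 | in {1,2,3,4} | out {2,4} | prev {} | push {4,6}
  [9] u=0 | in {2,4} | out {0,1,2,4} | ==
  [10] u=3 | in {0,1,3} | out {0,1,2} | ==
  [11] u=4 | in {2,4} | out {0,2,4} | prev {0,2} | push {}
  [12] u=6 | in {0,1,2,3,4} | out {0} | ==

Converged values:
  [0] {0,1,2,4}
  [1] {1,3}
  [2] {2,4}
  [3] {0,1,2}
  [4] {0,2,4}
  [5] {1,2,3,4}
  [6] {0}
  [7] {2,4}

{0,1,2,4}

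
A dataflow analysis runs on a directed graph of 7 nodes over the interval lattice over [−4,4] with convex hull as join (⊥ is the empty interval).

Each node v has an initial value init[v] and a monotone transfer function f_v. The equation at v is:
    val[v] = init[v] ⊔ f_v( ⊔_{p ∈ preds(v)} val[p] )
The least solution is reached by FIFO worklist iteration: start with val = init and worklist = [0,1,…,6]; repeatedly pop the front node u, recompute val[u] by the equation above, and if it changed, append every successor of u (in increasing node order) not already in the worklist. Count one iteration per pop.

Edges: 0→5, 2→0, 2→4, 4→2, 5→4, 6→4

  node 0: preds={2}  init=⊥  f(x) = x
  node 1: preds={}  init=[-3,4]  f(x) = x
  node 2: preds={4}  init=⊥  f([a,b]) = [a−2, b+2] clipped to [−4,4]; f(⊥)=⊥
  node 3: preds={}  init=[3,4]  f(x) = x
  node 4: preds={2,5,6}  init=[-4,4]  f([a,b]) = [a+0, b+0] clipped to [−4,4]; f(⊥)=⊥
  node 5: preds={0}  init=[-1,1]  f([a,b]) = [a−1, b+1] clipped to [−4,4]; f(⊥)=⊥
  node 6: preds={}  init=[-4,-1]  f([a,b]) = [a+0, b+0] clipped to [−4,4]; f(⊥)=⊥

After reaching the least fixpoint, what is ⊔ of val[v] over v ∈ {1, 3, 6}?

Trace (10 dequeues):
  [1] u=0 | in ⊥ | out ⊥ | ==
  [2] u=1 | in ⊥ | out [-3,4] | ==
  [3] u=2 | in [-4,4] | out [-4,4] | prev ⊥ | push {0}
  [4] u=3 | in ⊥ | out [3,4] | ==
  [5] u=4 | in [-4,4] | out [-4,4] | ==
  [6] u=5 | in ⊥ | out [-1,1] | ==
  [7] u=6 | in ⊥ | out [-4,-1] | ==
  [8] u=0 | in [-4,4] | out [-4,4] | prev ⊥ | push {5}
  [9] u=5 | in [-4,4] | out [-4,4] | prev [-1,1] | push {4}
  [10] u=4 | in [-4,4] | out [-4,4] | ==

Converged values:
  [0] [-4,4]
  [1] [-3,4]
  [2] [-4,4]
  [3] [3,4]
  [4] [-4,4]
  [5] [-4,4]
  [6] [-4,-1]

[-4,4]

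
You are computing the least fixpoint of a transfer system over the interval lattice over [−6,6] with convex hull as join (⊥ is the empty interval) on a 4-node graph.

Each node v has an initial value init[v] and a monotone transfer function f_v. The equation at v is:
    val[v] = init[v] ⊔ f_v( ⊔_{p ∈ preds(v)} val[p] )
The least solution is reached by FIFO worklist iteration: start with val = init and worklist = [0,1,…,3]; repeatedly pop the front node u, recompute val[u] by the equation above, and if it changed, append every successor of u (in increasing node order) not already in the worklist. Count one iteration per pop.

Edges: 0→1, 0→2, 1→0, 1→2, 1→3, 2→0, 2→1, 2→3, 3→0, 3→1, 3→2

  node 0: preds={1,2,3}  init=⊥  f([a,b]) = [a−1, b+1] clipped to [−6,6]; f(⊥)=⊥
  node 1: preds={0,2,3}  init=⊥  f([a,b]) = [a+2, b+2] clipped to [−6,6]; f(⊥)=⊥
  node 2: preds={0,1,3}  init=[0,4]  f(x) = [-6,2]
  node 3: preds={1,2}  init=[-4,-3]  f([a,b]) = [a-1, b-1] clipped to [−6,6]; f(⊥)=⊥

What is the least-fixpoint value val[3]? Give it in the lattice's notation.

[-6,5]

Iteration log — 9 steps:
  step 1. node 0  ⊔preds=[-4,4]  new=[-5,5]  old=⊥  +wl: 
  step 2. node 1  ⊔preds=[-5,5]  new=[-3,6]  old=⊥  +wl: 0
  step 3. node 2  ⊔preds=[-5,6]  new=[-6,4]  old=[0,4]  +wl: 1
  step 4. node 3  ⊔preds=[-6,6]  new=[-6,5]  old=[-4,-3]  +wl: 2
  step 5. node 0  ⊔preds=[-6,6]  new=[-6,6]  old=[-5,5]  +wl: 
  step 6. node 1  ⊔preds=[-6,6]  new=[-4,6]  old=[-3,6]  +wl: 0,3
  step 7. node 2  ⊔preds=[-6,6]  new=[-6,4]  stable
  step 8. node 0  ⊔preds=[-6,6]  new=[-6,6]  stable
  step 9. node 3  ⊔preds=[-6,6]  new=[-6,5]  stable

Least fixpoint reached:
  node 0: [-6,6]
  node 1: [-4,6]
  node 2: [-6,4]
  node 3: [-6,5]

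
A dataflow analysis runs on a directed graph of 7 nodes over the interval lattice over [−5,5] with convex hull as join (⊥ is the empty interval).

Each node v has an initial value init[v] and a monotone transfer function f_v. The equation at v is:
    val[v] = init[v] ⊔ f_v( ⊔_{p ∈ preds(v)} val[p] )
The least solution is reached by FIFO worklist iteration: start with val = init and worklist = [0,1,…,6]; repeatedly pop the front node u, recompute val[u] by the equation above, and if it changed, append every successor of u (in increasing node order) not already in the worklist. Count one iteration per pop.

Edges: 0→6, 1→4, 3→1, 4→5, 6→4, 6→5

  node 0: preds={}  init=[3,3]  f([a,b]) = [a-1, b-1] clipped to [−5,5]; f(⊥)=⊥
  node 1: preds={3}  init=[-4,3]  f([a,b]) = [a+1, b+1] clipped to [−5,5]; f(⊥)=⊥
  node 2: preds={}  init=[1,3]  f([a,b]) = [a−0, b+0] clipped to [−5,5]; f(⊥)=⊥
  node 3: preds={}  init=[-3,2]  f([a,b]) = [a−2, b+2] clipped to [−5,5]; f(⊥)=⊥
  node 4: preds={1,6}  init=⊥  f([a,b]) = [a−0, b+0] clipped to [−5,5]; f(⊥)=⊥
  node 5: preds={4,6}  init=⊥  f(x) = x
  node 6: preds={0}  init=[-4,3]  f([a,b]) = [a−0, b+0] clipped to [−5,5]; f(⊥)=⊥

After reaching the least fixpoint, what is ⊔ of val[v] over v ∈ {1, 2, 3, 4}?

[-4,3]

Trace (7 dequeues):
  [1] u=0 | in ⊥ | out [3,3] | ==
  [2] u=1 | in [-3,2] | out [-4,3] | ==
  [3] u=2 | in ⊥ | out [1,3] | ==
  [4] u=3 | in ⊥ | out [-3,2] | ==
  [5] u=4 | in [-4,3] | out [-4,3] | prev ⊥ | push {}
  [6] u=5 | in [-4,3] | out [-4,3] | prev ⊥ | push {}
  [7] u=6 | in [3,3] | out [-4,3] | ==

Converged values:
  [0] [3,3]
  [1] [-4,3]
  [2] [1,3]
  [3] [-3,2]
  [4] [-4,3]
  [5] [-4,3]
  [6] [-4,3]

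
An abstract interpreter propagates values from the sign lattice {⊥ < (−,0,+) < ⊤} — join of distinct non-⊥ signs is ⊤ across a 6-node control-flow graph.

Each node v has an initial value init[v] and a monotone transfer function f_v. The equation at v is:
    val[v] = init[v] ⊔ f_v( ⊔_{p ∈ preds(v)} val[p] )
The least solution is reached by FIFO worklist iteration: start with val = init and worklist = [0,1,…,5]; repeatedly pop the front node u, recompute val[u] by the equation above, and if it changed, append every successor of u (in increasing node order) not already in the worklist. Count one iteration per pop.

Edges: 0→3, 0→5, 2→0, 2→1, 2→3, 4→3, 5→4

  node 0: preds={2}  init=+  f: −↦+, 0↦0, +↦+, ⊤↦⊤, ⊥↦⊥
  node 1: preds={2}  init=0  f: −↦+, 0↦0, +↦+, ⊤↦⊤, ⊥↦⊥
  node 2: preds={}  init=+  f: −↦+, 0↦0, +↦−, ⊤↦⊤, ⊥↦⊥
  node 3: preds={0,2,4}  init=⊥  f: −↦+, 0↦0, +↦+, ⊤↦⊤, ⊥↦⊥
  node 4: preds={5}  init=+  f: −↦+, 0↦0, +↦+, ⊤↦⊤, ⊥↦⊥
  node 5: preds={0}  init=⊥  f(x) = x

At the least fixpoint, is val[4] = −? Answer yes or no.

Trace (7 dequeues):
  [1] u=0 | in + | out + | ==
  [2] u=1 | in + | out ⊤ | prev 0 | push {}
  [3] u=2 | in ⊥ | out + | ==
  [4] u=3 | in + | out + | prev ⊥ | push {}
  [5] u=4 | in ⊥ | out + | ==
  [6] u=5 | in + | out + | prev ⊥ | push {4}
  [7] u=4 | in + | out + | ==

Converged values:
  [0] +
  [1] ⊤
  [2] +
  [3] +
  [4] +
  [5] +

no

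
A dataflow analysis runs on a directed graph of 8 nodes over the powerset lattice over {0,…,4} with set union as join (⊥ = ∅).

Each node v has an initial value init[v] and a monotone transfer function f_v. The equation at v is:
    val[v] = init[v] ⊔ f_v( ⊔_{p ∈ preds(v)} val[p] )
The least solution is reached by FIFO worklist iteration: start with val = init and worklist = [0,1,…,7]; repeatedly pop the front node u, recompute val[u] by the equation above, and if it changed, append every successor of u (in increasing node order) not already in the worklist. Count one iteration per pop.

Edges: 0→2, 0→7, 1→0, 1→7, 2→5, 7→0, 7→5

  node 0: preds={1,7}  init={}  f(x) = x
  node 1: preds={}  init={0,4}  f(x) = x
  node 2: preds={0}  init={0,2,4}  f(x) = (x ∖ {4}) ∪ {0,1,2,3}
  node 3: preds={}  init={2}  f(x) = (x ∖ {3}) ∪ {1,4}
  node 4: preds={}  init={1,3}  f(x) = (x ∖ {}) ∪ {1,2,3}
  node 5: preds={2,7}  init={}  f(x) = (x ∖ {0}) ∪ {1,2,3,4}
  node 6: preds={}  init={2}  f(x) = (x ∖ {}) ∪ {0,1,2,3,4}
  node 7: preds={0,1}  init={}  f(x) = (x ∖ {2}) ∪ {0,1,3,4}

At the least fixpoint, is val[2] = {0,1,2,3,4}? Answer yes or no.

yes

Worklist (12 pops):
  #1 pop 0: in={0,4} → {0,4} (was {}); enqueue []
  #2 pop 1: in={} → {0,4} (no change)
  #3 pop 2: in={0,4} → {0,1,2,3,4} (was {0,2,4}); enqueue []
  #4 pop 3: in={} → {1,2,4} (was {2}); enqueue []
  #5 pop 4: in={} → {1,2,3} (was {1,3}); enqueue []
  #6 pop 5: in={0,1,2,3,4} → {1,2,3,4} (was {}); enqueue []
  #7 pop 6: in={} → {0,1,2,3,4} (was {2}); enqueue []
  #8 pop 7: in={0,4} → {0,1,3,4} (was {}); enqueue [0,5]
  #9 pop 0: in={0,1,3,4} → {0,1,3,4} (was {0,4}); enqueue [2,7]
  #10 pop 5: in={0,1,2,3,4} → {1,2,3,4} (no change)
  #11 pop 2: in={0,1,3,4} → {0,1,2,3,4} (no change)
  #12 pop 7: in={0,1,3,4} → {0,1,3,4} (no change)

Fixpoint:
  val[0] = {0,1,3,4}
  val[1] = {0,4}
  val[2] = {0,1,2,3,4}
  val[3] = {1,2,4}
  val[4] = {1,2,3}
  val[5] = {1,2,3,4}
  val[6] = {0,1,2,3,4}
  val[7] = {0,1,3,4}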